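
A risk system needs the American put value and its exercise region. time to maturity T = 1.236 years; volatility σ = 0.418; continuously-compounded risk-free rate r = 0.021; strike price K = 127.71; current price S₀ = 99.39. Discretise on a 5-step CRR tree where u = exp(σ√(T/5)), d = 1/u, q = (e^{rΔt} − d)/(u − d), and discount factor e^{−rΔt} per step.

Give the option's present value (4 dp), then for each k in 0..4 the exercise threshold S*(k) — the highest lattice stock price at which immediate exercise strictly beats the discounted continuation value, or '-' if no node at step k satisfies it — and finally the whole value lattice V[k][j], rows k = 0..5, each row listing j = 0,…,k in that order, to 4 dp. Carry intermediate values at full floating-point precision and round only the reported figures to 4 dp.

Δt=0.24720  u=1.23100  d=0.81235  q=0.46066  discount=0.99482
step 5 (expiry): payoffs max(K−S,0) = 92.5496 74.4294 46.9707 5.3610 0.0000 0.0000
step 4: (k=4,j=0): S=43.2824, (K−S)⁺=84.4276, hold=83.7663 ⇒ V=84.4276 exercise | (k=4,j=1): S=65.5884, (K−S)⁺=62.1216, hold=61.4603 ⇒ V=62.1216 exercise | (k=4,j=2): S=99.3900, (K−S)⁺=28.3200, hold=27.6587 ⇒ V=28.3200 exercise | (k=4,j=3): S=150.6116, (K−S)⁺=0.0000, hold=2.8764 ⇒ V=2.8764 continue | (k=4,j=4): S=228.2306, (K−S)⁺=0.0000, hold=0.0000 ⇒ V=0.0000 continue  boundary S*=99.3900
step 3: (k=3,j=0): S=53.2806, (K−S)⁺=74.4294, hold=73.7681 ⇒ V=74.4294 exercise | (k=3,j=1): S=80.7393, (K−S)⁺=46.9707, hold=46.3095 ⇒ V=46.9707 exercise | (k=3,j=2): S=122.3490, (K−S)⁺=5.3610, hold=16.5132 ⇒ V=16.5132 continue | (k=3,j=3): S=185.4027, (K−S)⁺=0.0000, hold=1.5433 ⇒ V=1.5433 continue  boundary S*=80.7393
step 2: (k=2,j=0): S=65.5884, (K−S)⁺=62.1216, hold=61.4603 ⇒ V=62.1216 exercise | (k=2,j=1): S=99.3900, (K−S)⁺=28.3200, hold=32.7695 ⇒ V=32.7695 continue | (k=2,j=2): S=150.6116, (K−S)⁺=0.0000, hold=9.5673 ⇒ V=9.5673 continue  boundary S*=65.5884
step 1: (k=1,j=0): S=80.7393, (K−S)⁺=46.9707, hold=48.3486 ⇒ V=48.3486 continue | (k=1,j=1): S=122.3490, (K−S)⁺=5.3610, hold=21.9668 ⇒ V=21.9668 continue  boundary S*=-
step 0: (k=0,j=0): S=99.3900, (K−S)⁺=28.3200, hold=36.0081 ⇒ V=36.0081 continue  boundary S*=-

price = 36.0081
boundary = - - 65.5884 80.7393 99.3900
tree:
36.0081
48.3486 21.9668
62.1216 32.7695 9.5673
74.4294 46.9707 16.5132 1.5433
84.4276 62.1216 28.3200 2.8764 0.0000
92.5496 74.4294 46.9707 5.3610 0.0000 0.0000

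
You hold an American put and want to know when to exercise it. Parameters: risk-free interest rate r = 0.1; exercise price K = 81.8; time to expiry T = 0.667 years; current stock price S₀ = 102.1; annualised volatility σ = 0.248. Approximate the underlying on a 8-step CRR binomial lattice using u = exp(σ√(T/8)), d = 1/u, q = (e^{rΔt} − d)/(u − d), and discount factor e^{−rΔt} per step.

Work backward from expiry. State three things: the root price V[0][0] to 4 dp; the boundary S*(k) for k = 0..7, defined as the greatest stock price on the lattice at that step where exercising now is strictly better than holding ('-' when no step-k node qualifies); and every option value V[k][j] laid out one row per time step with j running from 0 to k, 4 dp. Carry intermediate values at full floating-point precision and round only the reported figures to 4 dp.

params: Δt=0.08338 u=1.07424 d=0.93089 q=0.54051 e^(-rΔt)=0.99170
t_8 payoffs: 24.2256 15.3602 5.1296 0.0000 0.0000 0.0000 0.0000 0.0000 0.0000
t_7: node(7,0) S=61.8485 payoff=19.9515 vs cont=19.2724 → 19.9515 [stop]  node(7,1) S=71.3720 payoff=10.4280 vs cont=9.7488 → 10.4280 [stop]  node(7,2) S=82.3620 payoff=0.0000 vs cont=2.3374 → 2.3374 [wait]  node(7,3) S=95.0443 payoff=0.0000 vs cont=0.0000 → 0.0000 [wait]  node(7,4) S=109.6795 payoff=0.0000 vs cont=0.0000 → 0.0000 [wait]  node(7,5) S=126.5681 payoff=0.0000 vs cont=0.0000 → 0.0000 [wait]  node(7,6) S=146.0574 payoff=0.0000 vs cont=0.0000 → 0.0000 [wait]  node(7,7) S=168.5476 payoff=0.0000 vs cont=0.0000 → 0.0000 [wait]  ⇒ S*(7)=71.3720
t_6: node(6,0) S=66.4398 payoff=15.3602 vs cont=14.6810 → 15.3602 [stop]  node(6,1) S=76.6704 payoff=5.1296 vs cont=6.0046 → 6.0046 [wait]  node(6,2) S=88.4762 payoff=0.0000 vs cont=1.0651 → 1.0651 [wait]  node(6,3) S=102.1000 payoff=0.0000 vs cont=0.0000 → 0.0000 [wait]  node(6,4) S=117.8216 payoff=0.0000 vs cont=0.0000 → 0.0000 [wait]  node(6,5) S=135.9640 payoff=0.0000 vs cont=0.0000 → 0.0000 [wait]  node(6,6) S=156.9000 payoff=0.0000 vs cont=0.0000 → 0.0000 [wait]  ⇒ S*(6)=66.4398
t_5: node(5,0) S=71.3720 payoff=10.4280 vs cont=10.2178 → 10.4280 [stop]  node(5,1) S=82.3620 payoff=0.0000 vs cont=3.3071 → 3.3071 [wait]  node(5,2) S=95.0443 payoff=0.0000 vs cont=0.4853 → 0.4853 [wait]  node(5,3) S=109.6795 payoff=0.0000 vs cont=0.0000 → 0.0000 [wait]  node(5,4) S=126.5681 payoff=0.0000 vs cont=0.0000 → 0.0000 [wait]  node(5,5) S=146.0574 payoff=0.0000 vs cont=0.0000 → 0.0000 [wait]  ⇒ S*(5)=71.3720
t_4: node(4,0) S=76.6704 payoff=5.1296 vs cont=6.5244 → 6.5244 [wait]  node(4,1) S=88.4762 payoff=0.0000 vs cont=1.7671 → 1.7671 [wait]  node(4,2) S=102.1000 payoff=0.0000 vs cont=0.2212 → 0.2212 [wait]  node(4,3) S=117.8216 payoff=0.0000 vs cont=0.0000 → 0.0000 [wait]  node(4,4) S=135.9640 payoff=0.0000 vs cont=0.0000 → 0.0000 [wait]  ⇒ S*(4)=-
t_3: node(3,0) S=82.3620 payoff=0.0000 vs cont=3.9202 → 3.9202 [wait]  node(3,1) S=95.0443 payoff=0.0000 vs cont=0.9238 → 0.9238 [wait]  node(3,2) S=109.6795 payoff=0.0000 vs cont=0.1008 → 0.1008 [wait]  node(3,3) S=126.5681 payoff=0.0000 vs cont=0.0000 → 0.0000 [wait]  ⇒ S*(3)=-
t_2: node(2,0) S=88.4762 payoff=0.0000 vs cont=2.2815 → 2.2815 [wait]  node(2,1) S=102.1000 payoff=0.0000 vs cont=0.4749 → 0.4749 [wait]  node(2,2) S=117.8216 payoff=0.0000 vs cont=0.0459 → 0.0459 [wait]  ⇒ S*(2)=-
t_1: node(1,0) S=95.0443 payoff=0.0000 vs cont=1.2942 → 1.2942 [wait]  node(1,1) S=109.6795 payoff=0.0000 vs cont=0.2410 → 0.2410 [wait]  ⇒ S*(1)=-
t_0: node(0,0) S=102.1000 payoff=0.0000 vs cont=0.7189 → 0.7189 [wait]  ⇒ S*(0)=-

price = 0.7189
boundary = - - - - - 71.3720 66.4398 71.3720
tree:
0.7189
1.2942 0.2410
2.2815 0.4749 0.0459
3.9202 0.9238 0.1008 0.0000
6.5244 1.7671 0.2212 0.0000 0.0000
10.4280 3.3071 0.4853 0.0000 0.0000 0.0000
15.3602 6.0046 1.0651 0.0000 0.0000 0.0000 0.0000
19.9515 10.4280 2.3374 0.0000 0.0000 0.0000 0.0000 0.0000
24.2256 15.3602 5.1296 0.0000 0.0000 0.0000 0.0000 0.0000 0.0000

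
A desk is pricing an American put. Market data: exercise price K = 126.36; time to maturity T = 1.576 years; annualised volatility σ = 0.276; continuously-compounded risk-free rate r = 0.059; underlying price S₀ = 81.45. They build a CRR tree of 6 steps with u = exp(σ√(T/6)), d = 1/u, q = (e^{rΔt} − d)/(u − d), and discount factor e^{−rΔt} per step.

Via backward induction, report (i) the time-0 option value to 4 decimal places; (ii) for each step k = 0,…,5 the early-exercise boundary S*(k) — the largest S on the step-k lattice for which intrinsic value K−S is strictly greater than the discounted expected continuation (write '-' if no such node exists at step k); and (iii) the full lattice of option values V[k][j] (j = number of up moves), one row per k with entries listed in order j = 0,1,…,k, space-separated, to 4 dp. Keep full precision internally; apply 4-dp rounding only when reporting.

price = 44.9100
boundary = 81.4500 93.8260 81.4500 93.8260 81.4500 93.8260
tree:
44.9100
55.6536 32.5340
64.9800 44.9100 21.2490
73.0763 55.6536 32.5340 11.4589
80.1046 64.9800 44.9100 19.8082 4.0874
86.2059 73.0763 55.6536 32.5340 8.6434 0.0000
91.5024 80.1046 64.9800 44.9100 18.2775 0.0000 0.0000

Δt=0.26267, u=1.15195, d=0.86810, q=0.51972, disc=e^(-rΔt)=0.98462
k=6 terminal: V=max(K-S,0) → 91.5024 80.1046 64.9800 44.9100 18.2775 0.0000 0.0000
k=5: j=0 S=40.1541 intr=86.2059 cont=84.2627 V=86.2059[EX]; j=1 S=53.2837 intr=73.0763 cont=71.1331 V=73.0763[EX]; j=2 S=70.7064 intr=55.6536 cont=53.7104 V=55.6536[EX]; j=3 S=93.8260 intr=32.5340 cont=30.5908 V=32.5340[EX]; j=4 S=124.5052 intr=1.8548 cont=8.6434 V=8.6434[hold]; j=5 S=165.2159 intr=0.0000 cont=0.0000 V=0.0000[hold]  S*(5)=93.8260
k=4: j=0 S=46.2554 intr=80.1046 cont=78.1615 V=80.1046[EX]; j=1 S=61.3800 intr=64.9800 cont=63.0369 V=64.9800[EX]; j=2 S=81.4500 intr=44.9100 cont=42.9669 V=44.9100[EX]; j=3 S=108.0825 intr=18.2775 cont=19.8082 V=19.8082[hold]; j=4 S=143.4233 intr=0.0000 cont=4.0874 V=4.0874[hold]  S*(4)=81.4500
k=3: j=0 S=53.2837 intr=73.0763 cont=71.1331 V=73.0763[EX]; j=1 S=70.7064 intr=55.6536 cont=53.7104 V=55.6536[EX]; j=2 S=93.8260 intr=32.5340 cont=31.3742 V=32.5340[EX]; j=3 S=124.5052 intr=1.8548 cont=11.4589 V=11.4589[hold]  S*(3)=93.8260
k=2: j=0 S=61.3800 intr=64.9800 cont=63.0369 V=64.9800[EX]; j=1 S=81.4500 intr=44.9100 cont=42.9669 V=44.9100[EX]; j=2 S=108.0825 intr=18.2775 cont=21.2490 V=21.2490[hold]  S*(2)=81.4500
k=1: j=0 S=70.7064 intr=55.6536 cont=53.7104 V=55.6536[EX]; j=1 S=93.8260 intr=32.5340 cont=32.1114 V=32.5340[EX]  S*(1)=93.8260
k=0: j=0 S=81.4500 intr=44.9100 cont=42.9669 V=44.9100[EX]  S*(0)=81.4500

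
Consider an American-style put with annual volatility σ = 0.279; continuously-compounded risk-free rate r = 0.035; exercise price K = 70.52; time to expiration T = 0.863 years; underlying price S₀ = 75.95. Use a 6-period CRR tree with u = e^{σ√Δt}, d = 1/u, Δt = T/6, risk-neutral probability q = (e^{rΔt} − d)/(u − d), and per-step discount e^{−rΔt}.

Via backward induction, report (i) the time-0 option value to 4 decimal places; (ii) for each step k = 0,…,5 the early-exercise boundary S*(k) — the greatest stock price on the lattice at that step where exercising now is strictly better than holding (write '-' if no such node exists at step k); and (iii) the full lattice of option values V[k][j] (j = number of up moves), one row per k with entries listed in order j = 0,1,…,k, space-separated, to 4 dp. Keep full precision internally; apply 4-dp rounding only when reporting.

price = 4.5724
boundary = - - - - 49.7409 55.2926
tree:
4.5724
7.0909 2.0738
10.6303 3.5862 0.5665
15.2694 6.0501 1.1327 0.0000
20.7791 9.8565 2.2649 0.0000 0.0000
25.7734 15.2274 4.5289 0.0000 0.0000 0.0000
30.2662 20.7791 9.0560 0.0000 0.0000 0.0000 0.0000

Δt=0.14383  u=1.11161  d=0.89959  q=0.49738  discount=0.99498
step 6 (expiry): payoffs max(K−S,0) = 30.2662 20.7791 9.0560 0.0000 0.0000 0.0000 0.0000
step 5: (k=5,j=0): S=44.7466, (K−S)⁺=25.7734, hold=25.4192 ⇒ V=25.7734 exercise | (k=5,j=1): S=55.2926, (K−S)⁺=15.2274, hold=14.8732 ⇒ V=15.2274 exercise | (k=5,j=2): S=68.3242, (K−S)⁺=2.1958, hold=4.5289 ⇒ V=4.5289 continue | (k=5,j=3): S=84.4270, (K−S)⁺=0.0000, hold=0.0000 ⇒ V=0.0000 continue | (k=5,j=4): S=104.3249, (K−S)⁺=0.0000, hold=0.0000 ⇒ V=0.0000 continue | (k=5,j=5): S=128.9125, (K−S)⁺=0.0000, hold=0.0000 ⇒ V=0.0000 continue  boundary S*=55.2926
step 4: (k=4,j=0): S=49.7409, (K−S)⁺=20.7791, hold=20.4250 ⇒ V=20.7791 exercise | (k=4,j=1): S=61.4640, (K−S)⁺=9.0560, hold=9.8565 ⇒ V=9.8565 continue | (k=4,j=2): S=75.9500, (K−S)⁺=0.0000, hold=2.2649 ⇒ V=2.2649 continue | (k=4,j=3): S=93.8501, (K−S)⁺=0.0000, hold=0.0000 ⇒ V=0.0000 continue | (k=4,j=4): S=115.9689, (K−S)⁺=0.0000, hold=0.0000 ⇒ V=0.0000 continue  boundary S*=49.7409
step 3: (k=3,j=0): S=55.2926, (K−S)⁺=15.2274, hold=15.2694 ⇒ V=15.2694 continue | (k=3,j=1): S=68.3242, (K−S)⁺=2.1958, hold=6.0501 ⇒ V=6.0501 continue | (k=3,j=2): S=84.4270, (K−S)⁺=0.0000, hold=1.1327 ⇒ V=1.1327 continue | (k=3,j=3): S=104.3249, (K−S)⁺=0.0000, hold=0.0000 ⇒ V=0.0000 continue  boundary S*=-
step 2: (k=2,j=0): S=61.4640, (K−S)⁺=9.0560, hold=10.6303 ⇒ V=10.6303 continue | (k=2,j=1): S=75.9500, (K−S)⁺=0.0000, hold=3.5862 ⇒ V=3.5862 continue | (k=2,j=2): S=93.8501, (K−S)⁺=0.0000, hold=0.5665 ⇒ V=0.5665 continue  boundary S*=-
step 1: (k=1,j=0): S=68.3242, (K−S)⁺=2.1958, hold=7.0909 ⇒ V=7.0909 continue | (k=1,j=1): S=84.4270, (K−S)⁺=0.0000, hold=2.0738 ⇒ V=2.0738 continue  boundary S*=-
step 0: (k=0,j=0): S=75.9500, (K−S)⁺=0.0000, hold=4.5724 ⇒ V=4.5724 continue  boundary S*=-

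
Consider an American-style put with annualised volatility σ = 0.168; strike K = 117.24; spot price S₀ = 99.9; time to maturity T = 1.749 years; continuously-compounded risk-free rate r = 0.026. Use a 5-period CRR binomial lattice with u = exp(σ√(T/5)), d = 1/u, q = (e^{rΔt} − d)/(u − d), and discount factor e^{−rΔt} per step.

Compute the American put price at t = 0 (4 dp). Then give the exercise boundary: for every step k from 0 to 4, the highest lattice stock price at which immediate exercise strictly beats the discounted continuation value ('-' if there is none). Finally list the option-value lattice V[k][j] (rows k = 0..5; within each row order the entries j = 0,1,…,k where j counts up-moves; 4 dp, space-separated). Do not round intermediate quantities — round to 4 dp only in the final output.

price = 18.5541
boundary = - 90.4510 81.8957 90.4510 99.9000
tree:
18.5541
26.7890 11.3108
35.3443 17.8366 5.5113
43.0904 26.7890 9.9211 1.5550
50.1038 35.3443 17.3400 3.2765 0.0000
56.4539 43.0904 26.7890 6.9039 0.0000 0.0000

Δt=0.34980  u=1.10447  d=0.90542  q=0.52108  discount=0.99095
step 5 (expiry): payoffs max(K−S,0) = 56.4539 43.0904 26.7890 6.9039 0.0000 0.0000
step 4: (k=4,j=0): S=67.1362, (K−S)⁺=50.1038, hold=49.0424 ⇒ V=50.1038 exercise | (k=4,j=1): S=81.8957, (K−S)⁺=35.3443, hold=34.2829 ⇒ V=35.3443 exercise | (k=4,j=2): S=99.9000, (K−S)⁺=17.3400, hold=16.2786 ⇒ V=17.3400 exercise | (k=4,j=3): S=121.8625, (K−S)⁺=0.0000, hold=3.2765 ⇒ V=3.2765 continue | (k=4,j=4): S=148.6533, (K−S)⁺=0.0000, hold=0.0000 ⇒ V=0.0000 continue  boundary S*=99.9000
step 3: (k=3,j=0): S=74.1496, (K−S)⁺=43.0904, hold=42.0290 ⇒ V=43.0904 exercise | (k=3,j=1): S=90.4510, (K−S)⁺=26.7890, hold=25.7276 ⇒ V=26.7890 exercise | (k=3,j=2): S=110.3361, (K−S)⁺=6.9039, hold=9.9211 ⇒ V=9.9211 continue | (k=3,j=3): S=134.5929, (K−S)⁺=0.0000, hold=1.5550 ⇒ V=1.5550 continue  boundary S*=90.4510
step 2: (k=2,j=0): S=81.8957, (K−S)⁺=35.3443, hold=34.2829 ⇒ V=35.3443 exercise | (k=2,j=1): S=99.9000, (K−S)⁺=17.3400, hold=17.8366 ⇒ V=17.8366 continue | (k=2,j=2): S=121.8625, (K−S)⁺=0.0000, hold=5.5113 ⇒ V=5.5113 continue  boundary S*=81.8957
step 1: (k=1,j=0): S=90.4510, (K−S)⁺=26.7890, hold=25.9840 ⇒ V=26.7890 exercise | (k=1,j=1): S=110.3361, (K−S)⁺=6.9039, hold=11.3108 ⇒ V=11.3108 continue  boundary S*=90.4510
step 0: (k=0,j=0): S=99.9000, (K−S)⁺=17.3400, hold=18.5541 ⇒ V=18.5541 continue  boundary S*=-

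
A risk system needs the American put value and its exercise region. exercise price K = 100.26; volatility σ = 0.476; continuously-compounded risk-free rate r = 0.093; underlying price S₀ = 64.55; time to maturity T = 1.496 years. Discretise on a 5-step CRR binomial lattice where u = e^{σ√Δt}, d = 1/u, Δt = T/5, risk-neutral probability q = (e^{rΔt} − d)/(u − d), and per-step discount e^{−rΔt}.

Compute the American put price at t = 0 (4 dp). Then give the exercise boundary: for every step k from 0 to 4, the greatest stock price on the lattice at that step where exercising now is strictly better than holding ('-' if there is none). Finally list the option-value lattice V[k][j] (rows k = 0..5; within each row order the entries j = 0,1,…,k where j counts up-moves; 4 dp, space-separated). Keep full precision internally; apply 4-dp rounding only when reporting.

Δt=0.29920, u=1.29741, d=0.77077, q=0.48885, disc=e^(-rΔt)=0.97256
k=5 terminal: V=max(K-S,0) → 82.7004 70.7025 50.5069 16.5123 0.0000 0.0000
k=4: j=0 S=22.7819 intr=77.4781 cont=74.7267 V=77.4781[EX]; j=1 S=38.3481 intr=61.9119 cont=59.1606 V=61.9119[EX]; j=2 S=64.5500 intr=35.7100 cont=32.9587 V=35.7100[EX]; j=3 S=108.6548 intr=0.0000 cont=8.2086 V=8.2086[hold]; j=4 S=182.8950 intr=0.0000 cont=0.0000 V=0.0000[hold]  S*(4)=64.5500
k=3: j=0 S=29.5575 intr=70.7025 cont=67.9512 V=70.7025[EX]; j=1 S=49.7531 intr=50.5069 cont=47.7556 V=50.5069[EX]; j=2 S=83.7477 intr=16.5123 cont=21.6549 V=21.6549[hold]; j=3 S=140.9696 intr=0.0000 cont=4.0807 V=4.0807[hold]  S*(3)=49.7531
k=2: j=0 S=38.3481 intr=61.9119 cont=59.1606 V=61.9119[EX]; j=1 S=64.5500 intr=35.7100 cont=35.4036 V=35.7100[EX]; j=2 S=108.6548 intr=0.0000 cont=12.7052 V=12.7052[hold]  S*(2)=64.5500
k=1: j=0 S=49.7531 intr=50.5069 cont=47.7556 V=50.5069[EX]; j=1 S=83.7477 intr=16.5123 cont=23.7927 V=23.7927[hold]  S*(1)=49.7531
k=0: j=0 S=64.5500 intr=35.7100 cont=36.4200 V=36.4200[hold]  S*(0)=-

price = 36.4200
boundary = - 49.7531 64.5500 49.7531 64.5500
tree:
36.4200
50.5069 23.7927
61.9119 35.7100 12.7052
70.7025 50.5069 21.6549 4.0807
77.4781 61.9119 35.7100 8.2086 0.0000
82.7004 70.7025 50.5069 16.5123 0.0000 0.0000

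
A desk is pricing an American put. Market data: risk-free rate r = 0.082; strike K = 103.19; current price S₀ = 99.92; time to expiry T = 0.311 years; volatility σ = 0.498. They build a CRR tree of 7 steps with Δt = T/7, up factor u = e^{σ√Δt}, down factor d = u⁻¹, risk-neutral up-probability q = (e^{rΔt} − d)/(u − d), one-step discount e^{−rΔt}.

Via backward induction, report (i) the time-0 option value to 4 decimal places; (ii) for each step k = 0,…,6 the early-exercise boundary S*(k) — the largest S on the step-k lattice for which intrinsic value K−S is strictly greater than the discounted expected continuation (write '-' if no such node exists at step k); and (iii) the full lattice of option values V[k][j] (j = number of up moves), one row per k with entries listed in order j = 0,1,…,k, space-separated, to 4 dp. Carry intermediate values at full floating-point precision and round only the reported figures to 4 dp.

price = 11.9865
boundary = - - - 72.9273 65.6603 72.9273 80.9986
tree:
11.9865
16.9208 6.9632
23.0778 10.6672 3.1773
30.2627 15.8051 5.4231 0.8740
37.5297 22.4553 9.0323 1.7239 0.0000
44.0726 30.2627 14.5330 3.4001 0.0000 0.0000
49.9635 37.5297 22.1914 6.7062 0.0000 0.0000 0.0000
55.2674 44.0726 30.2627 13.2268 0.0000 0.0000 0.0000 0.0000

params: Δt=0.04443 u=1.11068 d=0.90035 q=0.49114 e^(-rΔt)=0.99636
t_7 payoffs: 55.2674 44.0726 30.2627 13.2268 0.0000 0.0000 0.0000 0.0000
t_6: node(6,0) S=53.2265 payoff=49.9635 vs cont=49.5882 → 49.9635 [stop]  node(6,1) S=65.6603 payoff=37.5297 vs cont=37.1545 → 37.5297 [stop]  node(6,2) S=80.9986 payoff=22.1914 vs cont=21.8161 → 22.1914 [stop]  node(6,3) S=99.9200 payoff=3.2700 vs cont=6.7062 → 6.7062 [wait]  node(6,4) S=123.2614 payoff=0.0000 vs cont=0.0000 → 0.0000 [wait]  node(6,5) S=152.0555 payoff=0.0000 vs cont=0.0000 → 0.0000 [wait]  node(6,6) S=187.5758 payoff=0.0000 vs cont=0.0000 → 0.0000 [wait]  ⇒ S*(6)=80.9986
t_5: node(5,0) S=59.1174 payoff=44.0726 vs cont=43.6973 → 44.0726 [stop]  node(5,1) S=72.9273 payoff=30.2627 vs cont=29.8874 → 30.2627 [stop]  node(5,2) S=89.9632 payoff=13.2268 vs cont=14.5330 → 14.5330 [wait]  node(5,3) S=110.9787 payoff=0.0000 vs cont=3.4001 → 3.4001 [wait]  node(5,4) S=136.9035 payoff=0.0000 vs cont=0.0000 → 0.0000 [wait]  node(5,5) S=168.8844 payoff=0.0000 vs cont=0.0000 → 0.0000 [wait]  ⇒ S*(5)=72.9273
t_4: node(4,0) S=65.6603 payoff=37.5297 vs cont=37.1545 → 37.5297 [stop]  node(4,1) S=80.9986 payoff=22.1914 vs cont=22.4553 → 22.4553 [wait]  node(4,2) S=99.9200 payoff=3.2700 vs cont=9.0323 → 9.0323 [wait]  node(4,3) S=123.2614 payoff=0.0000 vs cont=1.7239 → 1.7239 [wait]  node(4,4) S=152.0555 payoff=0.0000 vs cont=0.0000 → 0.0000 [wait]  ⇒ S*(4)=65.6603
t_3: node(3,0) S=72.9273 payoff=30.2627 vs cont=30.0166 → 30.2627 [stop]  node(3,1) S=89.9632 payoff=13.2268 vs cont=15.8051 → 15.8051 [wait]  node(3,2) S=110.9787 payoff=0.0000 vs cont=5.4231 → 5.4231 [wait]  node(3,3) S=136.9035 payoff=0.0000 vs cont=0.8740 → 0.8740 [wait]  ⇒ S*(3)=72.9273
t_2: node(2,0) S=80.9986 payoff=22.1914 vs cont=23.0778 → 23.0778 [wait]  node(2,1) S=99.9200 payoff=3.2700 vs cont=10.6672 → 10.6672 [wait]  node(2,2) S=123.2614 payoff=0.0000 vs cont=3.1773 → 3.1773 [wait]  ⇒ S*(2)=-
t_1: node(1,0) S=89.9632 payoff=13.2268 vs cont=16.9208 → 16.9208 [wait]  node(1,1) S=110.9787 payoff=0.0000 vs cont=6.9632 → 6.9632 [wait]  ⇒ S*(1)=-
t_0: node(0,0) S=99.9200 payoff=3.2700 vs cont=11.9865 → 11.9865 [wait]  ⇒ S*(0)=-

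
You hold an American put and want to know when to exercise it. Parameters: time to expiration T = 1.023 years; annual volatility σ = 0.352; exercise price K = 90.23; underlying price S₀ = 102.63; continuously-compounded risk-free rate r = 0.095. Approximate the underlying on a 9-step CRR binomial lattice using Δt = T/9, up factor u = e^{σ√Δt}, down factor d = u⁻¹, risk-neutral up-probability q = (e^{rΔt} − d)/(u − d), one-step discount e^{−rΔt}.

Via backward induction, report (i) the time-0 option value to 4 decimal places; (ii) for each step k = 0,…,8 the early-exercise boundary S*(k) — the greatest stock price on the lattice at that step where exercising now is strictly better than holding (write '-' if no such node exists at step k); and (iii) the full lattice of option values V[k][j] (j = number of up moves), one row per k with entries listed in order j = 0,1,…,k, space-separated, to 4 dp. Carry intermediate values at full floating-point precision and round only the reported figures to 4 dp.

price = 5.4900
boundary = - - - - 63.8432 71.8877 63.8432 71.8877 80.9458
tree:
5.4900
8.5251 2.7587
12.8648 4.6338 1.0578
18.7789 7.5881 1.9603 0.2336
26.3868 12.0380 3.5739 0.4879 0.0000
33.5311 18.3423 6.3779 1.0191 0.0000 0.0000
39.8759 26.3868 11.0514 2.1284 0.0000 0.0000 0.0000
45.5107 33.5311 18.3423 4.4453 0.0000 0.0000 0.0000 0.0000
50.5149 39.8759 26.3868 9.2842 0.0000 0.0000 0.0000 0.0000 0.0000
54.9592 45.5107 33.5311 18.3423 0.0000 0.0000 0.0000 0.0000 0.0000 0.0000

Δt=0.11367, u=1.12600, d=0.88810, q=0.51600, disc=e^(-rΔt)=0.98926
k=9 terminal: V=max(K-S,0) → 54.9592 45.5107 33.5311 18.3423 0.0000 0.0000 0.0000 0.0000 0.0000 0.0000
k=8: j=0 S=39.7151 intr=50.5149 cont=49.5459 V=50.5149[EX]; j=1 S=50.3541 intr=39.8759 cont=38.9068 V=39.8759[EX]; j=2 S=63.8432 intr=26.3868 cont=25.4177 V=26.3868[EX]; j=3 S=80.9458 intr=9.2842 cont=8.7823 V=9.2842[EX]; j=4 S=102.6300 intr=0.0000 cont=0.0000 V=0.0000[hold]; j=5 S=130.1230 intr=0.0000 cont=0.0000 V=0.0000[hold]; j=6 S=164.9810 intr=0.0000 cont=0.0000 V=0.0000[hold]; j=7 S=209.1769 intr=0.0000 cont=0.0000 V=0.0000[hold]; j=8 S=265.2122 intr=0.0000 cont=0.0000 V=0.0000[hold]  S*(8)=80.9458
k=7: j=0 S=44.7193 intr=45.5107 cont=44.5416 V=45.5107[EX]; j=1 S=56.6989 intr=33.5311 cont=32.5620 V=33.5311[EX]; j=2 S=71.8877 intr=18.3423 cont=17.3732 V=18.3423[EX]; j=3 S=91.1453 intr=0.0000 cont=4.4453 V=4.4453[hold]; j=4 S=115.5618 intr=0.0000 cont=0.0000 V=0.0000[hold]; j=5 S=146.5190 intr=0.0000 cont=0.0000 V=0.0000[hold]; j=6 S=185.7692 intr=0.0000 cont=0.0000 V=0.0000[hold]; j=7 S=235.5340 intr=0.0000 cont=0.0000 V=0.0000[hold]  S*(7)=71.8877
k=6: j=0 S=50.3541 intr=39.8759 cont=38.9068 V=39.8759[EX]; j=1 S=63.8432 intr=26.3868 cont=25.4177 V=26.3868[EX]; j=2 S=80.9458 intr=9.2842 cont=11.0514 V=11.0514[hold]; j=3 S=102.6300 intr=0.0000 cont=2.1284 V=2.1284[hold]; j=4 S=130.1230 intr=0.0000 cont=0.0000 V=0.0000[hold]; j=5 S=164.9810 intr=0.0000 cont=0.0000 V=0.0000[hold]; j=6 S=209.1769 intr=0.0000 cont=0.0000 V=0.0000[hold]  S*(6)=63.8432
k=5: j=0 S=56.6989 intr=33.5311 cont=32.5620 V=33.5311[EX]; j=1 S=71.8877 intr=18.3423 cont=18.2753 V=18.3423[EX]; j=2 S=91.1453 intr=0.0000 cont=6.3779 V=6.3779[hold]; j=3 S=115.5618 intr=0.0000 cont=1.0191 V=1.0191[hold]; j=4 S=146.5190 intr=0.0000 cont=0.0000 V=0.0000[hold]; j=5 S=185.7692 intr=0.0000 cont=0.0000 V=0.0000[hold]  S*(5)=71.8877
k=4: j=0 S=63.8432 intr=26.3868 cont=25.4177 V=26.3868[EX]; j=1 S=80.9458 intr=9.2842 cont=12.0380 V=12.0380[hold]; j=2 S=102.6300 intr=0.0000 cont=3.5739 V=3.5739[hold]; j=3 S=130.1230 intr=0.0000 cont=0.4879 V=0.4879[hold]; j=4 S=164.9810 intr=0.0000 cont=0.0000 V=0.0000[hold]  S*(4)=63.8432
k=3: j=0 S=71.8877 intr=18.3423 cont=18.7789 V=18.7789[hold]; j=1 S=91.1453 intr=0.0000 cont=7.5881 V=7.5881[hold]; j=2 S=115.5618 intr=0.0000 cont=1.9603 V=1.9603[hold]; j=3 S=146.5190 intr=0.0000 cont=0.2336 V=0.2336[hold]  S*(3)=-
k=2: j=0 S=80.9458 intr=9.2842 cont=12.8648 V=12.8648[hold]; j=1 S=102.6300 intr=0.0000 cont=4.6338 V=4.6338[hold]; j=2 S=130.1230 intr=0.0000 cont=1.0578 V=1.0578[hold]  S*(2)=-
k=1: j=0 S=91.1453 intr=0.0000 cont=8.5251 V=8.5251[hold]; j=1 S=115.5618 intr=0.0000 cont=2.7587 V=2.7587[hold]  S*(1)=-
k=0: j=0 S=102.6300 intr=0.0000 cont=5.4900 V=5.4900[hold]  S*(0)=-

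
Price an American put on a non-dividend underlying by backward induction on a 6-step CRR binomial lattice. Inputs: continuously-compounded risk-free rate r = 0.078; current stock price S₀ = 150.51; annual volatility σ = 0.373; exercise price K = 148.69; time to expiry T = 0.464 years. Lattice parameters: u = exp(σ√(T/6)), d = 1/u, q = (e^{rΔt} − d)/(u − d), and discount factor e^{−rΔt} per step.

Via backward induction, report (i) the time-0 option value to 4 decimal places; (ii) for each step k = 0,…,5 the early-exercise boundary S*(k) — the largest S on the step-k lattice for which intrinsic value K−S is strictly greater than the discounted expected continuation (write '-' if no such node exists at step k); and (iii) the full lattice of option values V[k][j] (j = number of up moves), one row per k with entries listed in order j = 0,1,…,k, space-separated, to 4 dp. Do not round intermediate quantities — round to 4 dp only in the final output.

params: Δt=0.07733 u=1.10930 d=0.90147 q=0.50320 e^(-rΔt)=0.99399
t_6 payoffs: 67.9150 49.2931 26.3780 0.0000 0.0000 0.0000 0.0000
t_5: node(5,0) S=89.6035 payoff=59.0865 vs cont=58.1923 → 59.0865 [stop]  node(5,1) S=110.2608 payoff=38.4292 vs cont=37.5350 → 38.4292 [stop]  node(5,2) S=135.6804 payoff=13.0096 vs cont=13.0257 → 13.0257 [wait]  node(5,3) S=166.9604 payoff=0.0000 vs cont=0.0000 → 0.0000 [wait]  node(5,4) S=205.4517 payoff=0.0000 vs cont=0.0000 → 0.0000 [wait]  node(5,5) S=252.8168 payoff=0.0000 vs cont=0.0000 → 0.0000 [wait]  ⇒ S*(5)=110.2608
t_4: node(4,0) S=99.3969 payoff=49.2931 vs cont=48.3989 → 49.2931 [stop]  node(4,1) S=122.3120 payoff=26.3780 vs cont=25.4918 → 26.3780 [stop]  node(4,2) S=150.5100 payoff=0.0000 vs cont=6.4322 → 6.4322 [wait]  node(4,3) S=185.2088 payoff=0.0000 vs cont=0.0000 → 0.0000 [wait]  node(4,4) S=227.9071 payoff=0.0000 vs cont=0.0000 → 0.0000 [wait]  ⇒ S*(4)=122.3120
t_3: node(3,0) S=110.2608 payoff=38.4292 vs cont=37.5350 → 38.4292 [stop]  node(3,1) S=135.6804 payoff=13.0096 vs cont=16.2429 → 16.2429 [wait]  node(3,2) S=166.9604 payoff=0.0000 vs cont=3.1763 → 3.1763 [wait]  node(3,3) S=205.4517 payoff=0.0000 vs cont=0.0000 → 0.0000 [wait]  ⇒ S*(3)=110.2608
t_2: node(2,0) S=122.3120 payoff=26.3780 vs cont=27.1010 → 27.1010 [wait]  node(2,1) S=150.5100 payoff=0.0000 vs cont=9.6096 → 9.6096 [wait]  node(2,2) S=185.2088 payoff=0.0000 vs cont=1.5685 → 1.5685 [wait]  ⇒ S*(2)=-
t_1: node(1,0) S=135.6804 payoff=13.0096 vs cont=18.1892 → 18.1892 [wait]  node(1,1) S=166.9604 payoff=0.0000 vs cont=5.5298 → 5.5298 [wait]  ⇒ S*(1)=-
t_0: node(0,0) S=150.5100 payoff=0.0000 vs cont=11.7479 → 11.7479 [wait]  ⇒ S*(0)=-

price = 11.7479
boundary = - - - 110.2608 122.3120 110.2608
tree:
11.7479
18.1892 5.5298
27.1010 9.6096 1.5685
38.4292 16.2429 3.1763 0.0000
49.2931 26.3780 6.4322 0.0000 0.0000
59.0865 38.4292 13.0257 0.0000 0.0000 0.0000
67.9150 49.2931 26.3780 0.0000 0.0000 0.0000 0.0000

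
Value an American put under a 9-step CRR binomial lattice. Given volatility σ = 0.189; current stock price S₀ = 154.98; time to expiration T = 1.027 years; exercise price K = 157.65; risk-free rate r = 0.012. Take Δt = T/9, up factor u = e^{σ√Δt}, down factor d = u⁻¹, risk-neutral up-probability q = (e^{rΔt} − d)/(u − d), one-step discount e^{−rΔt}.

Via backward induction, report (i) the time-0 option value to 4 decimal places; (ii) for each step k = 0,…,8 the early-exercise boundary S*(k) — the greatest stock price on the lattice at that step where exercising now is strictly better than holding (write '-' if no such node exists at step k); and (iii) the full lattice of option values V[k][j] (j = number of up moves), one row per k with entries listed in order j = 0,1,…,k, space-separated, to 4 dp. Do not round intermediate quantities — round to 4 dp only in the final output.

Δt=0.11411, u=1.06593, d=0.93815, q=0.49477, disc=e^(-rΔt)=0.99863
k=9 terminal: V=max(K-S,0) → 70.4074 58.5249 45.0241 29.6844 12.2554 0.0000 0.0000 0.0000 0.0000 0.0000
k=8: j=0 S=92.9942 intr=64.6558 cont=64.4400 V=64.6558[EX]; j=1 S=105.6601 intr=51.9899 cont=51.7742 V=51.9899[EX]; j=2 S=120.0510 intr=37.5990 cont=37.3833 V=37.5990[EX]; j=3 S=136.4020 intr=21.2480 cont=21.0323 V=21.2480[EX]; j=4 S=154.9800 intr=2.6700 cont=6.1834 V=6.1834[hold]; j=5 S=176.0883 intr=0.0000 cont=0.0000 V=0.0000[hold]; j=6 S=200.0716 intr=0.0000 cont=0.0000 V=0.0000[hold]; j=7 S=227.3214 intr=0.0000 cont=0.0000 V=0.0000[hold]; j=8 S=258.2827 intr=0.0000 cont=0.0000 V=0.0000[hold]  S*(8)=136.4020
k=7: j=0 S=99.1251 intr=58.5249 cont=58.3092 V=58.5249[EX]; j=1 S=112.6259 intr=45.0241 cont=44.8084 V=45.0241[EX]; j=2 S=127.9656 intr=29.6844 cont=29.4687 V=29.6844[EX]; j=3 S=145.3946 intr=12.2554 cont=13.7756 V=13.7756[hold]; j=4 S=165.1974 intr=0.0000 cont=3.1198 V=3.1198[hold]; j=5 S=187.6973 intr=0.0000 cont=0.0000 V=0.0000[hold]; j=6 S=213.2617 intr=0.0000 cont=0.0000 V=0.0000[hold]; j=7 S=242.3081 intr=0.0000 cont=0.0000 V=0.0000[hold]  S*(7)=127.9656
k=6: j=0 S=105.6601 intr=51.9899 cont=51.7742 V=51.9899[EX]; j=1 S=120.0510 intr=37.5990 cont=37.3833 V=37.5990[EX]; j=2 S=136.4020 intr=21.2480 cont=21.7834 V=21.7834[hold]; j=3 S=154.9800 intr=2.6700 cont=8.4918 V=8.4918[hold]; j=4 S=176.0883 intr=0.0000 cont=1.5740 V=1.5740[hold]; j=5 S=200.0716 intr=0.0000 cont=0.0000 V=0.0000[hold]; j=6 S=227.3214 intr=0.0000 cont=0.0000 V=0.0000[hold]  S*(6)=120.0510
k=5: j=0 S=112.6259 intr=45.0241 cont=44.8084 V=45.0241[EX]; j=1 S=127.9656 intr=29.6844 cont=29.7332 V=29.7332[hold]; j=2 S=145.3946 intr=12.2554 cont=15.1863 V=15.1863[hold]; j=3 S=165.1974 intr=0.0000 cont=5.0622 V=5.0622[hold]; j=4 S=187.6973 intr=0.0000 cont=0.7942 V=0.7942[hold]; j=5 S=213.2617 intr=0.0000 cont=0.0000 V=0.0000[hold]  S*(5)=112.6259
k=4: j=0 S=120.0510 intr=37.5990 cont=37.4074 V=37.5990[EX]; j=1 S=136.4020 intr=21.2480 cont=22.5050 V=22.5050[hold]; j=2 S=154.9800 intr=2.6700 cont=10.1633 V=10.1633[hold]; j=3 S=176.0883 intr=0.0000 cont=2.9465 V=2.9465[hold]; j=4 S=200.0716 intr=0.0000 cont=0.4007 V=0.4007[hold]  S*(4)=120.0510
k=3: j=0 S=127.9656 intr=29.6844 cont=30.0897 V=30.0897[hold]; j=1 S=145.3946 intr=12.2554 cont=16.3763 V=16.3763[hold]; j=2 S=165.1974 intr=0.0000 cont=6.5836 V=6.5836[hold]; j=3 S=187.6973 intr=0.0000 cont=1.6846 V=1.6846[hold]  S*(3)=-
k=2: j=0 S=136.4020 intr=21.2480 cont=23.2729 V=23.2729[hold]; j=1 S=154.9800 intr=2.6700 cont=11.5154 V=11.5154[hold]; j=2 S=176.0883 intr=0.0000 cont=4.1540 V=4.1540[hold]  S*(2)=-
k=1: j=0 S=145.3946 intr=12.2554 cont=17.4318 V=17.4318[hold]; j=1 S=165.1974 intr=0.0000 cont=7.8625 V=7.8625[hold]  S*(1)=-
k=0: j=0 S=154.9800 intr=2.6700 cont=12.6798 V=12.6798[hold]  S*(0)=-

price = 12.6798
boundary = - - - - 120.0510 112.6259 120.0510 127.9656 136.4020
tree:
12.6798
17.4318 7.8625
23.2729 11.5154 4.1540
30.0897 16.3763 6.5836 1.6846
37.5990 22.5050 10.1633 2.9465 0.4007
45.0241 29.7332 15.1863 5.0622 0.7942 0.0000
51.9899 37.5990 21.7834 8.4918 1.5740 0.0000 0.0000
58.5249 45.0241 29.6844 13.7756 3.1198 0.0000 0.0000 0.0000
64.6558 51.9899 37.5990 21.2480 6.1834 0.0000 0.0000 0.0000 0.0000
70.4074 58.5249 45.0241 29.6844 12.2554 0.0000 0.0000 0.0000 0.0000 0.0000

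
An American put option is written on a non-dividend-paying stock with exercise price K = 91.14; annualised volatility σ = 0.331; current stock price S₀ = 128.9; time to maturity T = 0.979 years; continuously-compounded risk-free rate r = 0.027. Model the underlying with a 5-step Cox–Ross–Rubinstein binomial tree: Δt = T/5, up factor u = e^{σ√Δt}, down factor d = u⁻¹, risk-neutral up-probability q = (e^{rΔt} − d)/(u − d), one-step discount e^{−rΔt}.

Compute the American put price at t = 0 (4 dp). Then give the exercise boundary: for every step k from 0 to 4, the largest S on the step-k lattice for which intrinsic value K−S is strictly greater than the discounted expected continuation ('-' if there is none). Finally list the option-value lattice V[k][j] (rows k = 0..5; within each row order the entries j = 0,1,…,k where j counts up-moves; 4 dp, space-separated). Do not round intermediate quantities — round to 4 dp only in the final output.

price = 2.4671
boundary = - - - - 71.7492
tree:
2.4671
4.2525 0.5714
7.2160 1.1078 0.0000
11.9959 2.1478 0.0000 0.0000
19.3908 4.1642 0.0000 0.0000 0.0000
29.1662 8.0735 0.0000 0.0000 0.0000 0.0000

Δt=0.19580  u=1.15773  d=0.86376  q=0.48148  discount=0.99473
step 5 (expiry): payoffs max(K−S,0) = 29.1662 8.0735 0.0000 0.0000 0.0000 0.0000
step 4: (k=4,j=0): S=71.7492, (K−S)⁺=19.3908, hold=18.9103 ⇒ V=19.3908 exercise | (k=4,j=1): S=96.1690, (K−S)⁺=0.0000, hold=4.1642 ⇒ V=4.1642 continue | (k=4,j=2): S=128.9000, (K−S)⁺=0.0000, hold=0.0000 ⇒ V=0.0000 continue | (k=4,j=3): S=172.7710, (K−S)⁺=0.0000, hold=0.0000 ⇒ V=0.0000 continue | (k=4,j=4): S=231.5736, (K−S)⁺=0.0000, hold=0.0000 ⇒ V=0.0000 continue  boundary S*=71.7492
step 3: (k=3,j=0): S=83.0665, (K−S)⁺=8.0735, hold=11.9959 ⇒ V=11.9959 continue | (k=3,j=1): S=111.3381, (K−S)⁺=0.0000, hold=2.1478 ⇒ V=2.1478 continue | (k=3,j=2): S=149.2320, (K−S)⁺=0.0000, hold=0.0000 ⇒ V=0.0000 continue | (k=3,j=3): S=200.0230, (K−S)⁺=0.0000, hold=0.0000 ⇒ V=0.0000 continue  boundary S*=-
step 2: (k=2,j=0): S=96.1690, (K−S)⁺=0.0000, hold=7.2160 ⇒ V=7.2160 continue | (k=2,j=1): S=128.9000, (K−S)⁺=0.0000, hold=1.1078 ⇒ V=1.1078 continue | (k=2,j=2): S=172.7710, (K−S)⁺=0.0000, hold=0.0000 ⇒ V=0.0000 continue  boundary S*=-
step 1: (k=1,j=0): S=111.3381, (K−S)⁺=0.0000, hold=4.2525 ⇒ V=4.2525 continue | (k=1,j=1): S=149.2320, (K−S)⁺=0.0000, hold=0.5714 ⇒ V=0.5714 continue  boundary S*=-
step 0: (k=0,j=0): S=128.9000, (K−S)⁺=0.0000, hold=2.4671 ⇒ V=2.4671 continue  boundary S*=-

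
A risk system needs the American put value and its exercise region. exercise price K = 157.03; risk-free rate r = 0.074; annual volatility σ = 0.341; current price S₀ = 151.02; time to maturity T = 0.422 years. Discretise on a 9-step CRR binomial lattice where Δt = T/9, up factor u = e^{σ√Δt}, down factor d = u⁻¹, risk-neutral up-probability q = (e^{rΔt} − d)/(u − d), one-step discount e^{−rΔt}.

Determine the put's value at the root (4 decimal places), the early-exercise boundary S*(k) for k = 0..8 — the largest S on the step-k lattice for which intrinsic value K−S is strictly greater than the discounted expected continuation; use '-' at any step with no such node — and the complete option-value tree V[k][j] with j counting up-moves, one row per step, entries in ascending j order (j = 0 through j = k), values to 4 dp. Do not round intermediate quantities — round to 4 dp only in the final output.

Δt=0.04689  u=1.07663  d=0.92882  q=0.50506  discount=0.99654
step 9 (expiry): payoffs max(K−S,0) = 79.3300 66.9647 52.6316 36.0175 16.7595 0.0000 0.0000 0.0000 0.0000 0.0000
step 8: (k=8,j=0): S=83.6545, (K−S)⁺=73.3755, hold=72.8316 ⇒ V=73.3755 exercise | (k=8,j=1): S=96.9674, (K−S)⁺=60.0626, hold=59.5187 ⇒ V=60.0626 exercise | (k=8,j=2): S=112.3989, (K−S)⁺=44.6311, hold=44.0872 ⇒ V=44.6311 exercise | (k=8,j=3): S=130.2861, (K−S)⁺=26.7439, hold=26.1999 ⇒ V=26.7439 exercise | (k=8,j=4): S=151.0200, (K−S)⁺=6.0100, hold=8.2662 ⇒ V=8.2662 continue | (k=8,j=5): S=175.0535, (K−S)⁺=0.0000, hold=0.0000 ⇒ V=0.0000 continue | (k=8,j=6): S=202.9117, (K−S)⁺=0.0000, hold=0.0000 ⇒ V=0.0000 continue | (k=8,j=7): S=235.2032, (K−S)⁺=0.0000, hold=0.0000 ⇒ V=0.0000 continue | (k=8,j=8): S=272.6337, (K−S)⁺=0.0000, hold=0.0000 ⇒ V=0.0000 continue  boundary S*=130.2861
step 7: (k=7,j=0): S=90.0653, (K−S)⁺=66.9647, hold=66.4208 ⇒ V=66.9647 exercise | (k=7,j=1): S=104.3984, (K−S)⁺=52.6316, hold=52.0877 ⇒ V=52.6316 exercise | (k=7,j=2): S=121.0125, (K−S)⁺=36.0175, hold=35.4736 ⇒ V=36.0175 exercise | (k=7,j=3): S=140.2705, (K−S)⁺=16.7595, hold=17.3511 ⇒ V=17.3511 continue | (k=7,j=4): S=162.5933, (K−S)⁺=0.0000, hold=4.0771 ⇒ V=4.0771 continue | (k=7,j=5): S=188.4685, (K−S)⁺=0.0000, hold=0.0000 ⇒ V=0.0000 continue | (k=7,j=6): S=218.4616, (K−S)⁺=0.0000, hold=0.0000 ⇒ V=0.0000 continue | (k=7,j=7): S=253.2278, (K−S)⁺=0.0000, hold=0.0000 ⇒ V=0.0000 continue  boundary S*=121.0125
step 6: (k=6,j=0): S=96.9674, (K−S)⁺=60.0626, hold=59.5187 ⇒ V=60.0626 exercise | (k=6,j=1): S=112.3989, (K−S)⁺=44.6311, hold=44.0872 ⇒ V=44.6311 exercise | (k=6,j=2): S=130.2861, (K−S)⁺=26.7439, hold=26.4977 ⇒ V=26.7439 exercise | (k=6,j=3): S=151.0200, (K−S)⁺=6.0100, hold=10.6100 ⇒ V=10.6100 continue | (k=6,j=4): S=175.0535, (K−S)⁺=0.0000, hold=2.0109 ⇒ V=2.0109 continue | (k=6,j=5): S=202.9117, (K−S)⁺=0.0000, hold=0.0000 ⇒ V=0.0000 continue | (k=6,j=6): S=235.2032, (K−S)⁺=0.0000, hold=0.0000 ⇒ V=0.0000 continue  boundary S*=130.2861
step 5: (k=5,j=0): S=104.3984, (K−S)⁺=52.6316, hold=52.0877 ⇒ V=52.6316 exercise | (k=5,j=1): S=121.0125, (K−S)⁺=36.0175, hold=35.4736 ⇒ V=36.0175 exercise | (k=5,j=2): S=140.2705, (K−S)⁺=16.7595, hold=18.5308 ⇒ V=18.5308 continue | (k=5,j=3): S=162.5933, (K−S)⁺=0.0000, hold=6.2452 ⇒ V=6.2452 continue | (k=5,j=4): S=188.4685, (K−S)⁺=0.0000, hold=0.9918 ⇒ V=0.9918 continue | (k=5,j=5): S=218.4616, (K−S)⁺=0.0000, hold=0.0000 ⇒ V=0.0000 continue  boundary S*=121.0125
step 4: (k=4,j=0): S=112.3989, (K−S)⁺=44.6311, hold=44.0872 ⇒ V=44.6311 exercise | (k=4,j=1): S=130.2861, (K−S)⁺=26.7439, hold=27.0915 ⇒ V=27.0915 continue | (k=4,j=2): S=151.0200, (K−S)⁺=6.0100, hold=12.2831 ⇒ V=12.2831 continue | (k=4,j=3): S=175.0535, (K−S)⁺=0.0000, hold=3.5795 ⇒ V=3.5795 continue | (k=4,j=4): S=202.9117, (K−S)⁺=0.0000, hold=0.4892 ⇒ V=0.4892 continue  boundary S*=112.3989
step 3: (k=3,j=0): S=121.0125, (K−S)⁺=36.0175, hold=35.6486 ⇒ V=36.0175 exercise | (k=3,j=1): S=140.2705, (K−S)⁺=16.7595, hold=19.5444 ⇒ V=19.5444 continue | (k=3,j=2): S=162.5933, (K−S)⁺=0.0000, hold=7.8599 ⇒ V=7.8599 continue | (k=3,j=3): S=188.4685, (K−S)⁺=0.0000, hold=2.0117 ⇒ V=2.0117 continue  boundary S*=121.0125
step 2: (k=2,j=0): S=130.2861, (K−S)⁺=26.7439, hold=27.6016 ⇒ V=27.6016 continue | (k=2,j=1): S=151.0200, (K−S)⁺=6.0100, hold=13.5957 ⇒ V=13.5957 continue | (k=2,j=2): S=175.0535, (K−S)⁺=0.0000, hold=4.8892 ⇒ V=4.8892 continue  boundary S*=-
step 1: (k=1,j=0): S=140.2705, (K−S)⁺=16.7595, hold=20.4567 ⇒ V=20.4567 continue | (k=1,j=1): S=162.5933, (K−S)⁺=0.0000, hold=9.1665 ⇒ V=9.1665 continue  boundary S*=-
step 0: (k=0,j=0): S=151.0200, (K−S)⁺=6.0100, hold=14.7033 ⇒ V=14.7033 continue  boundary S*=-

price = 14.7033
boundary = - - - 121.0125 112.3989 121.0125 130.2861 121.0125 130.2861
tree:
14.7033
20.4567 9.1665
27.6016 13.5957 4.8892
36.0175 19.5444 7.8599 2.0117
44.6311 27.0915 12.2831 3.5795 0.4892
52.6316 36.0175 18.5308 6.2452 0.9918 0.0000
60.0626 44.6311 26.7439 10.6100 2.0109 0.0000 0.0000
66.9647 52.6316 36.0175 17.3511 4.0771 0.0000 0.0000 0.0000
73.3755 60.0626 44.6311 26.7439 8.2662 0.0000 0.0000 0.0000 0.0000
79.3300 66.9647 52.6316 36.0175 16.7595 0.0000 0.0000 0.0000 0.0000 0.0000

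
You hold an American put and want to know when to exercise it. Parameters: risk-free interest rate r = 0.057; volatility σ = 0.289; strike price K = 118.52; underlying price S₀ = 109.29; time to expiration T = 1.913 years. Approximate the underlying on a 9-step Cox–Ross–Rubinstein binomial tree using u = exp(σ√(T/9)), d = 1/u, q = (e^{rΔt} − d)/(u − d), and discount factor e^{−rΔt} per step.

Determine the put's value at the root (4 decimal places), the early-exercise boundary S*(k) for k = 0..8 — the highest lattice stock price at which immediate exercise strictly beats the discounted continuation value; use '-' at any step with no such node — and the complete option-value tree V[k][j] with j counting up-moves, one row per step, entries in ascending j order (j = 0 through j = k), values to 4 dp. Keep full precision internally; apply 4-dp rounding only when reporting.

price = 17.7448
boundary = - - 83.7240 73.2798 83.7240 73.2798 83.7240 95.6566 83.7240
tree:
17.7448
25.2319 11.0407
34.7960 16.7290 5.8892
45.2402 24.5664 9.6673 2.4334
54.3815 34.7960 15.4143 4.4273 0.5935
62.3824 45.2402 23.6994 7.8952 1.2318 0.0000
69.3853 54.3815 34.7960 13.7014 2.5568 0.0000 0.0000
75.5146 62.3824 45.2402 22.8634 5.3069 0.0000 0.0000 0.0000
80.8793 69.3853 54.3815 34.7960 11.0151 0.0000 0.0000 0.0000 0.0000
85.5748 75.5146 62.3824 45.2402 22.8634 0.0000 0.0000 0.0000 0.0000 0.0000

params: Δt=0.21256 u=1.14252 d=0.87526 q=0.51235 e^(-rΔt)=0.98796
t_9 payoffs: 85.5748 75.5146 62.3824 45.2402 22.8634 0.0000 0.0000 0.0000 0.0000 0.0000
t_8: node(8,0) S=37.6407 payoff=80.8793 vs cont=79.4520 → 80.8793 [stop]  node(8,1) S=49.1347 payoff=69.3853 vs cont=67.9580 → 69.3853 [stop]  node(8,2) S=64.1385 payoff=54.3815 vs cont=52.9542 → 54.3815 [stop]  node(8,3) S=83.7240 payoff=34.7960 vs cont=33.3688 → 34.7960 [stop]  node(8,4) S=109.2900 payoff=9.2300 vs cont=11.0151 → 11.0151 [wait]  node(8,5) S=142.6629 payoff=0.0000 vs cont=0.0000 → 0.0000 [wait]  node(8,6) S=186.2266 payoff=0.0000 vs cont=0.0000 → 0.0000 [wait]  node(8,7) S=243.0930 payoff=0.0000 vs cont=0.0000 → 0.0000 [wait]  node(8,8) S=317.3241 payoff=0.0000 vs cont=0.0000 → 0.0000 [wait]  ⇒ S*(8)=83.7240
t_7: node(7,0) S=43.0054 payoff=75.5146 vs cont=74.0873 → 75.5146 [stop]  node(7,1) S=56.1376 payoff=62.3824 vs cont=60.9551 → 62.3824 [stop]  node(7,2) S=73.2798 payoff=45.2402 vs cont=43.8129 → 45.2402 [stop]  node(7,3) S=95.6566 payoff=22.8634 vs cont=22.3397 → 22.8634 [stop]  node(7,4) S=124.8664 payoff=0.0000 vs cont=5.3069 → 5.3069 [wait]  node(7,5) S=162.9958 payoff=0.0000 vs cont=0.0000 → 0.0000 [wait]  node(7,6) S=212.7684 payoff=0.0000 vs cont=0.0000 → 0.0000 [wait]  node(7,7) S=277.7395 payoff=0.0000 vs cont=0.0000 → 0.0000 [wait]  ⇒ S*(7)=95.6566
t_6: node(6,0) S=49.1347 payoff=69.3853 vs cont=67.9580 → 69.3853 [stop]  node(6,1) S=64.1385 payoff=54.3815 vs cont=52.9542 → 54.3815 [stop]  node(6,2) S=83.7240 payoff=34.7960 vs cont=33.3688 → 34.7960 [stop]  node(6,3) S=109.2900 payoff=9.2300 vs cont=13.7014 → 13.7014 [wait]  node(6,4) S=142.6629 payoff=0.0000 vs cont=2.5568 → 2.5568 [wait]  node(6,5) S=186.2266 payoff=0.0000 vs cont=0.0000 → 0.0000 [wait]  node(6,6) S=243.0930 payoff=0.0000 vs cont=0.0000 → 0.0000 [wait]  ⇒ S*(6)=83.7240
t_5: node(5,0) S=56.1376 payoff=62.3824 vs cont=60.9551 → 62.3824 [stop]  node(5,1) S=73.2798 payoff=45.2402 vs cont=43.8129 → 45.2402 [stop]  node(5,2) S=95.6566 payoff=22.8634 vs cont=23.6994 → 23.6994 [wait]  node(5,3) S=124.8664 payoff=0.0000 vs cont=7.8952 → 7.8952 [wait]  node(5,4) S=162.9958 payoff=0.0000 vs cont=1.2318 → 1.2318 [wait]  node(5,5) S=212.7684 payoff=0.0000 vs cont=0.0000 → 0.0000 [wait]  ⇒ S*(5)=73.2798
t_4: node(4,0) S=64.1385 payoff=54.3815 vs cont=52.9542 → 54.3815 [stop]  node(4,1) S=83.7240 payoff=34.7960 vs cont=33.7919 → 34.7960 [stop]  node(4,2) S=109.2900 payoff=9.2300 vs cont=15.4143 → 15.4143 [wait]  node(4,3) S=142.6629 payoff=0.0000 vs cont=4.4273 → 4.4273 [wait]  node(4,4) S=186.2266 payoff=0.0000 vs cont=0.5935 → 0.5935 [wait]  ⇒ S*(4)=83.7240
t_3: node(3,0) S=73.2798 payoff=45.2402 vs cont=43.8129 → 45.2402 [stop]  node(3,1) S=95.6566 payoff=22.8634 vs cont=24.5664 → 24.5664 [wait]  node(3,2) S=124.8664 payoff=0.0000 vs cont=9.6673 → 9.6673 [wait]  node(3,3) S=162.9958 payoff=0.0000 vs cont=2.4334 → 2.4334 [wait]  ⇒ S*(3)=73.2798
t_2: node(2,0) S=83.7240 payoff=34.7960 vs cont=34.2308 → 34.7960 [stop]  node(2,1) S=109.2900 payoff=9.2300 vs cont=16.7290 → 16.7290 [wait]  node(2,2) S=142.6629 payoff=0.0000 vs cont=5.8892 → 5.8892 [wait]  ⇒ S*(2)=83.7240
t_1: node(1,0) S=95.6566 payoff=22.8634 vs cont=25.2319 → 25.2319 [wait]  node(1,1) S=124.8664 payoff=0.0000 vs cont=11.0407 → 11.0407 [wait]  ⇒ S*(1)=-
t_0: node(0,0) S=109.2900 payoff=9.2300 vs cont=17.7448 → 17.7448 [wait]  ⇒ S*(0)=-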